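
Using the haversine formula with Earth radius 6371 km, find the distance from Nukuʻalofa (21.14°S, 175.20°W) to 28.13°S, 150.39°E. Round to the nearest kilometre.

Δλ = 150.39 − -175.20 = 325.59°; wrapped into (−180°, 180°]: -34.41°.
Δφ = -28.13 − -21.14 = -6.99°.
a = sin²(Δφ/2) + cos φ₁ · cos φ₂ · sin²(Δλ/2) = 0.075682.
c = 2·atan2(√a, √(1−a)) = 0.55739 rad → d = 6371·c ≈ 3551.16 km.

3551 km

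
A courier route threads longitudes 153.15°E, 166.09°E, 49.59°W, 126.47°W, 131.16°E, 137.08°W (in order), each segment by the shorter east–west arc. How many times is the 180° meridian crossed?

3

Leg 1: +153.15° → +166.09°, shortest Δλ = 12.94° (east) — does not cross 180°.
Leg 2: +166.09° → -49.59°, shortest Δλ = 144.32° (east) — crosses 180°.
Leg 3: -49.59° → -126.47°, shortest Δλ = -76.88° (west) — does not cross 180°.
Leg 4: -126.47° → +131.16°, shortest Δλ = -102.37° (west) — crosses 180°.
Leg 5: +131.16° → -137.08°, shortest Δλ = 91.76° (east) — crosses 180°.
Total crossings: 3.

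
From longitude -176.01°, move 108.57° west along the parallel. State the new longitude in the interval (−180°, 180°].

Start at -176.01°; shift −108.57° → -284.58°.
-284.58° lies outside (−180°, 180°]; add 360° → +75.42°.

+75.42°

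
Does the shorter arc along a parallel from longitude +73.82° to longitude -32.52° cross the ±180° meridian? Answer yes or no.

Signed shortest Δλ = ((-32.52 − 73.82 + 180) mod 360) − 180 = -106.34°.
Going west by 106.34° from +73.82° reaches -32.52° without touching 180°.

No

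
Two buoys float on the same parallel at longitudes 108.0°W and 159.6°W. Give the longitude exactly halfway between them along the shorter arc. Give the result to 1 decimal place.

Signed shortest Δλ from -108.0° to -159.6° is -51.6°.
Midpoint longitude = -108.0° + (-51.6°)/2 = -108.0° − 25.8° = -133.8°.

133.8°W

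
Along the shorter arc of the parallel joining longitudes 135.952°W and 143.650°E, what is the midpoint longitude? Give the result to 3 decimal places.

Signed shortest Δλ from -135.952° to +143.650° is -80.398°.
Midpoint longitude = -135.952° + (-80.398°)/2 = -135.952° − 40.199° = -176.151°.
(The naïve average (-135.952 + +143.650)/2 = 3.849° is on the wrong side of the globe.)

176.151°W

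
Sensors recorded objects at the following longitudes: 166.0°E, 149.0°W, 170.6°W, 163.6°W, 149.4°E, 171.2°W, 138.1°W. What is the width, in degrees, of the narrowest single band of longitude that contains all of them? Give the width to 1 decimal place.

Sort the longitudes: -171.2°, -170.6°, -163.6°, -149.0°, -138.1°, +149.4°, +166.0°.
Eastward gaps between consecutive values (wrapping around): 0.6°, 7.0°, 14.6°, 10.9°, 287.5°, 16.6°, 22.8°.
Largest gap = 287.5° ⇒ minimal covering band is its complement: 360° − 287.5° = 72.5°.
Band runs from +149.4° eastward to -138.1°, crossing the antimeridian.

72.5°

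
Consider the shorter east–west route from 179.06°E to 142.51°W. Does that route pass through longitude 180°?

Naïve |-142.51 − 179.06| = 321.57° > 180°, so the shorter arc goes the other way round — across 180°.
Signed shortest Δλ = ((-142.51 − 179.06 + 180) mod 360) − 180 = 38.43°.
Going east by 38.43° from +179.06° passes through 180° before reaching -142.51°.

Yes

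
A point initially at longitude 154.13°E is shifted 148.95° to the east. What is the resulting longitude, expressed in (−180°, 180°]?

Start at +154.13°; shift +148.95° → +303.08°.
+303.08° lies outside (−180°, 180°]; subtract 360° → -56.92°.

56.92°W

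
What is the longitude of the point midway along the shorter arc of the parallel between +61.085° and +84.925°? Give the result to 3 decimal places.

+73.005°

Signed shortest Δλ from +61.085° to +84.925° is +23.840°.
Midpoint longitude = +61.085° + (+23.840°)/2 = +61.085° + 11.920° = +73.005°.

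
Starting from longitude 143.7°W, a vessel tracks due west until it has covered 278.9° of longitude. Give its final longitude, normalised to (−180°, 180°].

Start at -143.7°; shift −278.9° → -422.6°.
-422.6° lies outside (−180°, 180°]; add 360° → -62.6°.

62.6°W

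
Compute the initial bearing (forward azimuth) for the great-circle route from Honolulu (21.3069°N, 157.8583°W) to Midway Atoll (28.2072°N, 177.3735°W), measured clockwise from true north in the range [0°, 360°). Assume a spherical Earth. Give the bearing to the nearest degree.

Δλ = -177.3735 − -157.8583 = -19.5152°.
θ = atan2( sin Δλ · cos φ₂ , cos φ₁ · sin φ₂ − sin φ₁ · cos φ₂ · cos Δλ )
  = atan2(-0.29439, 0.13854) = -64.798° → normalised to [0°, 360°): 295.202°.

295°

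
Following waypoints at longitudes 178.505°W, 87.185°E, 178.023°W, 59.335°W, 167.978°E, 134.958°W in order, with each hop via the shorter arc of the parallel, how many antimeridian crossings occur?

4

Leg 1: -178.505° → +87.185°, shortest Δλ = -94.31° (west) — crosses 180°.
Leg 2: +87.185° → -178.023°, shortest Δλ = 94.792° (east) — crosses 180°.
Leg 3: -178.023° → -59.335°, shortest Δλ = 118.688° (east) — does not cross 180°.
Leg 4: -59.335° → +167.978°, shortest Δλ = -132.687° (west) — crosses 180°.
Leg 5: +167.978° → -134.958°, shortest Δλ = 57.064° (east) — crosses 180°.
Total crossings: 4.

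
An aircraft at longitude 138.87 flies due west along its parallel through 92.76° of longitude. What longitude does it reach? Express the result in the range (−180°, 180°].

Start at +138.87°; shift −92.76° → +46.11°.
+46.11° already lies in (−180°, 180°].

+46.11°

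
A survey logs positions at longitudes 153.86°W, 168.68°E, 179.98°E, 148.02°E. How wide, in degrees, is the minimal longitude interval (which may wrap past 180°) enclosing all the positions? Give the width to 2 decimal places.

58.12°

Sort the longitudes: -153.86°, +148.02°, +168.68°, +179.98°.
Eastward gaps between consecutive values (wrapping around): 301.88°, 20.66°, 11.30°, 26.16°.
Largest gap = 301.88° ⇒ minimal covering band is its complement: 360° − 301.88° = 58.12°.
Band runs from +148.02° eastward to -153.86°, crossing the antimeridian.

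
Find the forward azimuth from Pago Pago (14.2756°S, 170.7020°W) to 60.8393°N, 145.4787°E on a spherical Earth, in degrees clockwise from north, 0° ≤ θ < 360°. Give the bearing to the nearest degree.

Δλ = 145.4787 − -170.7020 = 316.1807°; wrapped into (−180°, 180°]: -43.8193°.
θ = atan2( sin Δλ · cos φ₂ , cos φ₁ · sin φ₂ − sin φ₁ · cos φ₂ · cos Δλ )
  = atan2(-0.33737, 0.93298) = -19.880° → normalised to [0°, 360°): 340.120°.

340°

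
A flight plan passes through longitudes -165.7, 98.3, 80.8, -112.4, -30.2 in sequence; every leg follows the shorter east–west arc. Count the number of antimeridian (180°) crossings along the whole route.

Leg 1: -165.7° → +98.3°, shortest Δλ = -96.0° (west) — crosses 180°.
Leg 2: +98.3° → +80.8°, shortest Δλ = -17.5° (west) — does not cross 180°.
Leg 3: +80.8° → -112.4°, shortest Δλ = 166.8° (east) — crosses 180°.
Leg 4: -112.4° → -30.2°, shortest Δλ = 82.2° (east) — does not cross 180°.
Total crossings: 2.

2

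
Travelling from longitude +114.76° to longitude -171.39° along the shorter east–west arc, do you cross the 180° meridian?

Yes

Naïve |-171.39 − 114.76| = 286.15° > 180°, so the shorter arc goes the other way round — across 180°.
Signed shortest Δλ = ((-171.39 − 114.76 + 180) mod 360) − 180 = 73.85°.
Going east by 73.85° from +114.76° passes through 180° before reaching -171.39°.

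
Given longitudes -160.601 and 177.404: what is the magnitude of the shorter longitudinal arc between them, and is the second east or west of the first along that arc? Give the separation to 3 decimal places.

21.995° west

Raw difference: 177.404 − -160.601 = 338.005°.
Normalise into (−180°, 180°]: 338.005° − 360° = -21.995°.
Negative ⇒ the second point lies to the west; separation 21.995°.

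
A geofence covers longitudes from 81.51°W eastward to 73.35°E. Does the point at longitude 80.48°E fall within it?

Band width going east from -81.51° to +73.35°: ((73.35 − -81.51) mod 360) = 154.86°.
Offset of +80.48° east of the west edge: ((80.48 − -81.51) mod 360) = 161.99°.
161.99° > 154.86° ⇒ outside.

No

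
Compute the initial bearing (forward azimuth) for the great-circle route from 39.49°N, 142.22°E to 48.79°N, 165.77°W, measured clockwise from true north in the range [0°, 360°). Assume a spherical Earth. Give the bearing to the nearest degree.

58°

Δλ = -165.77 − 142.22 = -307.99°; wrapped into (−180°, 180°]: 52.01°.
θ = atan2( sin Δλ · cos φ₂ , cos φ₁ · sin φ₂ − sin φ₁ · cos φ₂ · cos Δλ )
  = atan2(0.51923, 0.32269) = 58.140° → normalised to [0°, 360°): 58.140°.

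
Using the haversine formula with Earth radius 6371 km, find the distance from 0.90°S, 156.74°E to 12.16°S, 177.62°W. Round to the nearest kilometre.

Δλ = -177.62 − 156.74 = -334.36°; wrapped into (−180°, 180°]: 25.64°.
Δφ = -12.16 − -0.90 = -11.26°.
a = sin²(Δφ/2) + cos φ₁ · cos φ₂ · sin²(Δλ/2) = 0.057748.
c = 2·atan2(√a, √(1−a)) = 0.48537 rad → d = 6371·c ≈ 3092.28 km.

3092 km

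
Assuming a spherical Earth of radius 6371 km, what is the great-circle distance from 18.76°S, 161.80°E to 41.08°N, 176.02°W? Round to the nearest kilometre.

Δλ = -176.02 − 161.80 = -337.82°; wrapped into (−180°, 180°]: 22.18°.
Δφ = 41.08 − -18.76 = 59.84°.
a = sin²(Δφ/2) + cos φ₁ · cos φ₂ · sin²(Δλ/2) = 0.275200.
c = 2·atan2(√a, √(1−a)) = 1.10448 rad → d = 6371·c ≈ 7036.63 km.

7037 km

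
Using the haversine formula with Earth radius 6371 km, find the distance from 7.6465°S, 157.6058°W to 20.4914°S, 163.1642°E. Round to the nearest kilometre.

Δλ = 163.1642 − -157.6058 = 320.7700°; wrapped into (−180°, 180°]: -39.2300°.
Δφ = -20.4914 − -7.6465 = -12.8449°.
a = sin²(Δφ/2) + cos φ₁ · cos φ₂ · sin²(Δλ/2) = 0.117136.
c = 2·atan2(√a, √(1−a)) = 0.69862 rad → d = 6371·c ≈ 4450.94 km.

4451 km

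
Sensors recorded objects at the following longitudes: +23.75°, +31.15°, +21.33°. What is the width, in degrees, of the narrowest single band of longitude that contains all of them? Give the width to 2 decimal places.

Sort the longitudes: +21.33°, +23.75°, +31.15°.
Eastward gaps between consecutive values (wrapping around): 2.42°, 7.40°, 350.18°.
Largest gap = 350.18° ⇒ minimal covering band is its complement: 360° − 350.18° = 9.82°.
Band runs from +21.33° eastward to +31.15°.

9.82°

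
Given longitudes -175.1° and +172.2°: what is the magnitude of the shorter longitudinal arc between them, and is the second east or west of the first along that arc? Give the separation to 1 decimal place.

12.7° west

Raw difference: 172.2 − -175.1 = 347.3°.
Normalise into (−180°, 180°]: 347.3° − 360° = -12.7°.
Negative ⇒ the second point lies to the west; separation 12.7°.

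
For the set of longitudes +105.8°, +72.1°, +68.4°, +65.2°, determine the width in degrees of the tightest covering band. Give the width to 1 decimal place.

40.6°

Sort the longitudes: +65.2°, +68.4°, +72.1°, +105.8°.
Eastward gaps between consecutive values (wrapping around): 3.2°, 3.7°, 33.7°, 319.4°.
Largest gap = 319.4° ⇒ minimal covering band is its complement: 360° − 319.4° = 40.6°.
Band runs from +65.2° eastward to +105.8°.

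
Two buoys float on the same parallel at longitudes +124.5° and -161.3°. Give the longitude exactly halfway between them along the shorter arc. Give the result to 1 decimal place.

+161.6°

Signed shortest Δλ from +124.5° to -161.3° is +74.2°.
Midpoint longitude = +124.5° + (+74.2°)/2 = +124.5° + 37.1° = +161.6°.
(The naïve average (+124.5 + -161.3)/2 = -18.4° is on the wrong side of the globe.)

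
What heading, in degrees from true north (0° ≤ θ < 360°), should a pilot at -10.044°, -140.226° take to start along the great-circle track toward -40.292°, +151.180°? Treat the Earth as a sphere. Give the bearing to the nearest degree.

Δλ = 151.180 − -140.226 = 291.406°; wrapped into (−180°, 180°]: -68.594°.
θ = atan2( sin Δλ · cos φ₂ , cos φ₁ · sin φ₂ − sin φ₁ · cos φ₂ · cos Δλ )
  = atan2(-0.71014, -0.58822) = -129.635° → normalised to [0°, 360°): 230.365°.

230°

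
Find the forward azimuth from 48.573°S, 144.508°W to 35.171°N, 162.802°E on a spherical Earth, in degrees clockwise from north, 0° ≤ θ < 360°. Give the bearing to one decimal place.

319.2°

Δλ = 162.802 − -144.508 = 307.310°; wrapped into (−180°, 180°]: -52.690°.
θ = atan2( sin Δλ · cos φ₂ , cos φ₁ · sin φ₂ − sin φ₁ · cos φ₂ · cos Δλ )
  = atan2(-0.65016, 0.75264) = -40.822° → normalised to [0°, 360°): 319.178°.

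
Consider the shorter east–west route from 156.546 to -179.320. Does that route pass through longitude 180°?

Yes

Naïve |-179.320 − 156.546| = 335.866° > 180°, so the shorter arc goes the other way round — across 180°.
Signed shortest Δλ = ((-179.320 − 156.546 + 180) mod 360) − 180 = 24.134°.
Going east by 24.134° from +156.546° passes through 180° before reaching -179.320°.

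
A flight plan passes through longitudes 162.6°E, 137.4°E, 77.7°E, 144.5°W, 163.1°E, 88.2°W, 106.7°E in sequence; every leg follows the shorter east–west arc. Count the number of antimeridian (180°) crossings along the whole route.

Leg 1: +162.6° → +137.4°, shortest Δλ = -25.2° (west) — does not cross 180°.
Leg 2: +137.4° → +77.7°, shortest Δλ = -59.7° (west) — does not cross 180°.
Leg 3: +77.7° → -144.5°, shortest Δλ = 137.8° (east) — crosses 180°.
Leg 4: -144.5° → +163.1°, shortest Δλ = -52.4° (west) — crosses 180°.
Leg 5: +163.1° → -88.2°, shortest Δλ = 108.7° (east) — crosses 180°.
Leg 6: -88.2° → +106.7°, shortest Δλ = -165.1° (west) — crosses 180°.
Total crossings: 4.

4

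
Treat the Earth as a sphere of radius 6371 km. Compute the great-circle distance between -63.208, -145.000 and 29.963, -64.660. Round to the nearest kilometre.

12493 km

Δλ = -64.660 − -145.000 = 80.340°.
Δφ = 29.963 − -63.208 = 93.171°.
a = sin²(Δφ/2) + cos φ₁ · cos φ₂ · sin²(Δλ/2) = 0.690149.
c = 2·atan2(√a, √(1−a)) = 1.96091 rad → d = 6371·c ≈ 12492.98 km.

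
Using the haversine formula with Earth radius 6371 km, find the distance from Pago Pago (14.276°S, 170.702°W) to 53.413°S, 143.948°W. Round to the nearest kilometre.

4943 km

Δλ = -143.948 − -170.702 = 26.754°.
Δφ = -53.413 − -14.276 = -39.137°.
a = sin²(Δφ/2) + cos φ₁ · cos φ₂ · sin²(Δλ/2) = 0.143099.
c = 2·atan2(√a, √(1−a)) = 0.77588 rad → d = 6371·c ≈ 4943.16 km.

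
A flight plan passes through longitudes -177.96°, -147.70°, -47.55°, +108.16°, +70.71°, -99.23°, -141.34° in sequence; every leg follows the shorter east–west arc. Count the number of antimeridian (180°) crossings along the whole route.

Leg 1: -177.96° → -147.70°, shortest Δλ = 30.26° (east) — does not cross 180°.
Leg 2: -147.70° → -47.55°, shortest Δλ = 100.15° (east) — does not cross 180°.
Leg 3: -47.55° → +108.16°, shortest Δλ = 155.71° (east) — does not cross 180°.
Leg 4: +108.16° → +70.71°, shortest Δλ = -37.45° (west) — does not cross 180°.
Leg 5: +70.71° → -99.23°, shortest Δλ = -169.94° (west) — does not cross 180°.
Leg 6: -99.23° → -141.34°, shortest Δλ = -42.11° (west) — does not cross 180°.
Total crossings: 0.

0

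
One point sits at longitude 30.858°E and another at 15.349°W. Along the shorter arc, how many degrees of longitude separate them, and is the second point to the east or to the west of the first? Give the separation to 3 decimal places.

46.207° west

Raw difference: -15.349 − 30.858 = -46.207°.
Normalise into (−180°, 180°]: -46.207° stays -46.207°.
Negative ⇒ the second point lies to the west; separation 46.207°.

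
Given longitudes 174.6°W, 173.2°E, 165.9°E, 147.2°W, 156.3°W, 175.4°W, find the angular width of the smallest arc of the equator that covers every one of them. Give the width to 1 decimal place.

Sort the longitudes: -175.4°, -174.6°, -156.3°, -147.2°, +165.9°, +173.2°.
Eastward gaps between consecutive values (wrapping around): 0.8°, 18.3°, 9.1°, 313.1°, 7.3°, 11.4°.
Largest gap = 313.1° ⇒ minimal covering band is its complement: 360° − 313.1° = 46.9°.
Band runs from +165.9° eastward to -147.2°, crossing the antimeridian.

46.9°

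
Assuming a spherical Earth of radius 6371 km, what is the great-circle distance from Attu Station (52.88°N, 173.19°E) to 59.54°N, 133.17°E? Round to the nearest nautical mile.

1371 nmi

Δλ = 133.17 − 173.19 = -40.02°.
Δφ = 59.54 − 52.88 = 6.66°.
a = sin²(Δφ/2) + cos φ₁ · cos φ₂ · sin²(Δλ/2) = 0.039195.
c = 2·atan2(√a, √(1−a)) = 0.39859 rad → d = 6371·c ≈ 2539.41 km ≈ 1371.17 nmi.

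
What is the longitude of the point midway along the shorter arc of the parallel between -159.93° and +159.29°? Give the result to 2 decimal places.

+179.68°

Signed shortest Δλ from -159.93° to +159.29° is -40.78°.
Midpoint longitude = -159.93° + (-40.78°)/2 = -159.93° − 20.39° = -180.32°.
Normalise into (−180°, 180°]: +179.68°.
(The naïve average (-159.93 + +159.29)/2 = -0.32° is on the wrong side of the globe.)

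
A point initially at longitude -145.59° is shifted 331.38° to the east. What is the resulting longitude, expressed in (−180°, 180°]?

Start at -145.59°; shift +331.38° → +185.79°.
+185.79° lies outside (−180°, 180°]; subtract 360° → -174.21°.

-174.21°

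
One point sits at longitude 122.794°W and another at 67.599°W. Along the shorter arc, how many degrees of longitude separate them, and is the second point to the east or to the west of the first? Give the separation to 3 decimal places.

55.195° east

Raw difference: -67.599 − -122.794 = 55.195°.
Normalise into (−180°, 180°]: 55.195° stays 55.195°.
Positive ⇒ the second point lies to the east; separation 55.195°.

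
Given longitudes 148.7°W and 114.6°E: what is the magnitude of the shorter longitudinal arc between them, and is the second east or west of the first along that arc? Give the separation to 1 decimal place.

96.7° west

Raw difference: 114.6 − -148.7 = 263.3°.
Normalise into (−180°, 180°]: 263.3° − 360° = -96.7°.
Negative ⇒ the second point lies to the west; separation 96.7°.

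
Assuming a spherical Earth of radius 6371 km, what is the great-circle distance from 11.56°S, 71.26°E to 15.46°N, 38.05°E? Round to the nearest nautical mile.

2555 nmi

Δλ = 38.05 − 71.26 = -33.21°.
Δφ = 15.46 − -11.56 = 27.02°.
a = sin²(Δφ/2) + cos φ₁ · cos φ₂ · sin²(Δλ/2) = 0.131690.
c = 2·atan2(√a, √(1−a)) = 0.74274 rad → d = 6371·c ≈ 4731.98 km ≈ 2555.07 nmi.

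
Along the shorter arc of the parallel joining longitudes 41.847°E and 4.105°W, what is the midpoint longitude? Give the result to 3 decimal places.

Signed shortest Δλ from +41.847° to -4.105° is -45.952°.
Midpoint longitude = +41.847° + (-45.952°)/2 = +41.847° − 22.976° = +18.871°.

18.871°E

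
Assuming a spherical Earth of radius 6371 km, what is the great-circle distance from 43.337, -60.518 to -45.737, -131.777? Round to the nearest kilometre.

Δλ = -131.777 − -60.518 = -71.259°.
Δφ = -45.737 − 43.337 = -89.074°.
a = sin²(Δφ/2) + cos φ₁ · cos φ₂ · sin²(Δλ/2) = 0.664190.
c = 2·atan2(√a, √(1−a)) = 1.90538 rad → d = 6371·c ≈ 12139.20 km.

12139 km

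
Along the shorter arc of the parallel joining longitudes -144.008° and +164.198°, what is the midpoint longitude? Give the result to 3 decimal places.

-169.905°

Signed shortest Δλ from -144.008° to +164.198° is -51.794°.
Midpoint longitude = -144.008° + (-51.794°)/2 = -144.008° − 25.897° = -169.905°.
(The naïve average (-144.008 + +164.198)/2 = 10.095° is on the wrong side of the globe.)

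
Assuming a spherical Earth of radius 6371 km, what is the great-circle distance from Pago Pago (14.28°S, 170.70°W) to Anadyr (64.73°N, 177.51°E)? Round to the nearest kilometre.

Δλ = 177.51 − -170.70 = 348.21°; wrapped into (−180°, 180°]: -11.79°.
Δφ = 64.73 − -14.28 = 79.01°.
a = sin²(Δφ/2) + cos φ₁ · cos φ₂ · sin²(Δλ/2) = 0.409045.
c = 2·atan2(√a, √(1−a)) = 1.38787 rad → d = 6371·c ≈ 8842.11 km.

8842 km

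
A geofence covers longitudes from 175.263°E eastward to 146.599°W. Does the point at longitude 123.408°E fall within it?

Band width going east from +175.263° to -146.599°: ((-146.599 − 175.263) mod 360) = 38.138°.
Offset of +123.408° east of the west edge: ((123.408 − 175.263) mod 360) = 308.145°.
308.145° > 38.138° ⇒ outside.

No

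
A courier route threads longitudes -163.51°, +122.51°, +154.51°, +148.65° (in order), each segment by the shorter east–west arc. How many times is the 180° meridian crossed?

1

Leg 1: -163.51° → +122.51°, shortest Δλ = -73.98° (west) — crosses 180°.
Leg 2: +122.51° → +154.51°, shortest Δλ = 32.0° (east) — does not cross 180°.
Leg 3: +154.51° → +148.65°, shortest Δλ = -5.86° (west) — does not cross 180°.
Total crossings: 1.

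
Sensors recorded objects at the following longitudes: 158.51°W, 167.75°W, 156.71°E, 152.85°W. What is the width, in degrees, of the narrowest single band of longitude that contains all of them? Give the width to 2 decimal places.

Sort the longitudes: -167.75°, -158.51°, -152.85°, +156.71°.
Eastward gaps between consecutive values (wrapping around): 9.24°, 5.66°, 309.56°, 35.54°.
Largest gap = 309.56° ⇒ minimal covering band is its complement: 360° − 309.56° = 50.44°.
Band runs from +156.71° eastward to -152.85°, crossing the antimeridian.

50.44°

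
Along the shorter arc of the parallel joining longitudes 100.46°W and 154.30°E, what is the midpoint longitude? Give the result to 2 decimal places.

153.08°W

Signed shortest Δλ from -100.46° to +154.30° is -105.24°.
Midpoint longitude = -100.46° + (-105.24°)/2 = -100.46° − 52.62° = -153.08°.
(The naïve average (-100.46 + +154.30)/2 = 26.92° is on the wrong side of the globe.)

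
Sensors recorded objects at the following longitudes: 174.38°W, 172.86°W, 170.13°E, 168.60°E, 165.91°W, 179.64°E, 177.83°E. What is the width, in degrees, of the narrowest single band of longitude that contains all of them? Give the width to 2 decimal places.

25.49°

Sort the longitudes: -174.38°, -172.86°, -165.91°, +168.60°, +170.13°, +177.83°, +179.64°.
Eastward gaps between consecutive values (wrapping around): 1.52°, 6.95°, 334.51°, 1.53°, 7.70°, 1.81°, 5.98°.
Largest gap = 334.51° ⇒ minimal covering band is its complement: 360° − 334.51° = 25.49°.
Band runs from +168.60° eastward to -165.91°, crossing the antimeridian.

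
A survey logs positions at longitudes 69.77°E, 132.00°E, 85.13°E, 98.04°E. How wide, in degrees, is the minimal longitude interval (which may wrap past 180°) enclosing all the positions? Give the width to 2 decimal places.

62.23°

Sort the longitudes: +69.77°, +85.13°, +98.04°, +132.00°.
Eastward gaps between consecutive values (wrapping around): 15.36°, 12.91°, 33.96°, 297.77°.
Largest gap = 297.77° ⇒ minimal covering band is its complement: 360° − 297.77° = 62.23°.
Band runs from +69.77° eastward to +132.00°.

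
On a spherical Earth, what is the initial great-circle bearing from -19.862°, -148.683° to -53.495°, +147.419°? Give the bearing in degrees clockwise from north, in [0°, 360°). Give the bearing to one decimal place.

218.7°

Δλ = 147.419 − -148.683 = 296.102°; wrapped into (−180°, 180°]: -63.898°.
θ = atan2( sin Δλ · cos φ₂ , cos φ₁ · sin φ₂ − sin φ₁ · cos φ₂ · cos Δλ )
  = atan2(-0.53422, -0.66706) = -141.310° → normalised to [0°, 360°): 218.690°.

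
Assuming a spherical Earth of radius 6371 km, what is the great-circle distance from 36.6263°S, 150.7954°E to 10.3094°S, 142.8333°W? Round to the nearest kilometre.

Δλ = -142.8333 − 150.7954 = -293.6287°; wrapped into (−180°, 180°]: 66.3713°.
Δφ = -10.3094 − -36.6263 = 26.3169°.
a = sin²(Δφ/2) + cos φ₁ · cos φ₂ · sin²(Δλ/2) = 0.288379.
c = 2·atan2(√a, √(1−a)) = 1.13378 rad → d = 6371·c ≈ 7223.29 km.

7223 km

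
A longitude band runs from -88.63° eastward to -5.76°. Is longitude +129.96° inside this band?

No

Band width going east from -88.63° to -5.76°: ((-5.76 − -88.63) mod 360) = 82.87°.
Offset of +129.96° east of the west edge: ((129.96 − -88.63) mod 360) = 218.59°.
218.59° > 82.87° ⇒ outside.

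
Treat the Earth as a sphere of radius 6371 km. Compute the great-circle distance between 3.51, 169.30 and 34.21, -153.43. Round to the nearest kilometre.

5145 km

Δλ = -153.43 − 169.30 = -322.73°; wrapped into (−180°, 180°]: 37.27°.
Δφ = 34.21 − 3.51 = 30.70°.
a = sin²(Δφ/2) + cos φ₁ · cos φ₂ · sin²(Δλ/2) = 0.154354.
c = 2·atan2(√a, √(1−a)) = 0.80752 rad → d = 6371·c ≈ 5144.72 km.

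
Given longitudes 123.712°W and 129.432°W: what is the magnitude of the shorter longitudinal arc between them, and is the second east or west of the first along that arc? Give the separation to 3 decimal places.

5.720° west

Raw difference: -129.432 − -123.712 = -5.72°.
Normalise into (−180°, 180°]: -5.72° stays -5.72°.
Negative ⇒ the second point lies to the west; separation 5.720°.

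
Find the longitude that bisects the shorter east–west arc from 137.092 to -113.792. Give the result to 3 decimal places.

Signed shortest Δλ from +137.092° to -113.792° is +109.116°.
Midpoint longitude = +137.092° + (+109.116°)/2 = +137.092° + 54.558° = +191.650°.
Normalise into (−180°, 180°]: -168.350°.
(The naïve average (+137.092 + -113.792)/2 = 11.65° is on the wrong side of the globe.)

-168.350°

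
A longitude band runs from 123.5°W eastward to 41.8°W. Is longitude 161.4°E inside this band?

No

Band width going east from -123.5° to -41.8°: ((-41.8 − -123.5) mod 360) = 81.7°.
Offset of +161.4° east of the west edge: ((161.4 − -123.5) mod 360) = 284.9°.
284.9° > 81.7° ⇒ outside.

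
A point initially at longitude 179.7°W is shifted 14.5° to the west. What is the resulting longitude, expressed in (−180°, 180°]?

Start at -179.7°; shift −14.5° → -194.2°.
-194.2° lies outside (−180°, 180°]; add 360° → +165.8°.

165.8°E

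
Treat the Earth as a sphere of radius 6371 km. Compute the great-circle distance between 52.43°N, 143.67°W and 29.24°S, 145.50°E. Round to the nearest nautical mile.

6140 nmi

Δλ = 145.50 − -143.67 = 289.17°; wrapped into (−180°, 180°]: -70.83°.
Δφ = -29.24 − 52.43 = -81.67°.
a = sin²(Δφ/2) + cos φ₁ · cos φ₂ · sin²(Δλ/2) = 0.606229.
c = 2·atan2(√a, √(1−a)) = 1.78489 rad → d = 6371·c ≈ 11371.51 km ≈ 6140.12 nmi.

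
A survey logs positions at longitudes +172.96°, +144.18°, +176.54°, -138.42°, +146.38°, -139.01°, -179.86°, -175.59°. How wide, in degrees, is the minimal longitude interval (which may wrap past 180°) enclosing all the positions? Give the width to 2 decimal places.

77.40°

Sort the longitudes: -179.86°, -175.59°, -139.01°, -138.42°, +144.18°, +146.38°, +172.96°, +176.54°.
Eastward gaps between consecutive values (wrapping around): 4.27°, 36.58°, 0.59°, 282.60°, 2.20°, 26.58°, 3.58°, 3.60°.
Largest gap = 282.60° ⇒ minimal covering band is its complement: 360° − 282.60° = 77.40°.
Band runs from +144.18° eastward to -138.42°, crossing the antimeridian.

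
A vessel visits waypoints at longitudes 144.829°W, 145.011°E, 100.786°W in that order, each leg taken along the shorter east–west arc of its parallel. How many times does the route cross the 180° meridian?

2

Leg 1: -144.829° → +145.011°, shortest Δλ = -70.16° (west) — crosses 180°.
Leg 2: +145.011° → -100.786°, shortest Δλ = 114.203° (east) — crosses 180°.
Total crossings: 2.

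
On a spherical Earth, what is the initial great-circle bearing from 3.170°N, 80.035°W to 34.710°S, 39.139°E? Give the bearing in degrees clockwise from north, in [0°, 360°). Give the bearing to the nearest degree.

127°

Δλ = 39.139 − -80.035 = 119.174°.
θ = atan2( sin Δλ · cos φ₂ , cos φ₁ · sin φ₂ − sin φ₁ · cos φ₂ · cos Δλ )
  = atan2(0.71776, -0.54639) = 127.280° → normalised to [0°, 360°): 127.280°.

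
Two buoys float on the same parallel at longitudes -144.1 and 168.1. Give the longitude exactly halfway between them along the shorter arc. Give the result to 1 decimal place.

-168.0°

Signed shortest Δλ from -144.1° to +168.1° is -47.8°.
Midpoint longitude = -144.1° + (-47.8°)/2 = -144.1° − 23.9° = -168.0°.
(The naïve average (-144.1 + +168.1)/2 = 12.0° is on the wrong side of the globe.)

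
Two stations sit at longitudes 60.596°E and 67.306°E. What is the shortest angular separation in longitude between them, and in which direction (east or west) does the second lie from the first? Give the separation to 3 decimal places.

6.710° east

Raw difference: 67.306 − 60.596 = 6.71°.
Normalise into (−180°, 180°]: 6.71° stays 6.71°.
Positive ⇒ the second point lies to the east; separation 6.710°.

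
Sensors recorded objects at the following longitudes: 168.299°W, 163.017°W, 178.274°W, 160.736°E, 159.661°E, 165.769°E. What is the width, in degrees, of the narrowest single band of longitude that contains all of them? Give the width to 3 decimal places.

Sort the longitudes: -178.274°, -168.299°, -163.017°, +159.661°, +160.736°, +165.769°.
Eastward gaps between consecutive values (wrapping around): 9.975°, 5.282°, 322.678°, 1.075°, 5.033°, 15.957°.
Largest gap = 322.678° ⇒ minimal covering band is its complement: 360° − 322.678° = 37.322°.
Band runs from +159.661° eastward to -163.017°, crossing the antimeridian.

37.322°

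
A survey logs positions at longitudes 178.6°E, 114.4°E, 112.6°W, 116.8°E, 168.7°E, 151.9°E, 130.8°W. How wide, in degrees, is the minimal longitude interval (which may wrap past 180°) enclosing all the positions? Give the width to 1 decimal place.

133.0°

Sort the longitudes: -130.8°, -112.6°, +114.4°, +116.8°, +151.9°, +168.7°, +178.6°.
Eastward gaps between consecutive values (wrapping around): 18.2°, 227.0°, 2.4°, 35.1°, 16.8°, 9.9°, 50.6°.
Largest gap = 227.0° ⇒ minimal covering band is its complement: 360° − 227.0° = 133.0°.
Band runs from +114.4° eastward to -112.6°, crossing the antimeridian.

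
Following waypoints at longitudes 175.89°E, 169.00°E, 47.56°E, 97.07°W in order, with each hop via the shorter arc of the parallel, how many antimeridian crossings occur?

0

Leg 1: +175.89° → +169.00°, shortest Δλ = -6.89° (west) — does not cross 180°.
Leg 2: +169.00° → +47.56°, shortest Δλ = -121.44° (west) — does not cross 180°.
Leg 3: +47.56° → -97.07°, shortest Δλ = -144.63° (west) — does not cross 180°.
Total crossings: 0.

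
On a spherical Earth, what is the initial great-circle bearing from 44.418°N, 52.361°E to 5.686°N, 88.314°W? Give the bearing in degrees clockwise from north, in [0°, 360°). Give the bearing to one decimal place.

Δλ = -88.314 − 52.361 = -140.675°.
θ = atan2( sin Δλ · cos φ₂ , cos φ₁ · sin φ₂ − sin φ₁ · cos φ₂ · cos Δλ )
  = atan2(-0.63060, 0.60951) = -45.974° → normalised to [0°, 360°): 314.026°.

314.0°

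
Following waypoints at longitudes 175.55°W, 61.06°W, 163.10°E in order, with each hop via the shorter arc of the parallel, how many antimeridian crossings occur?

1

Leg 1: -175.55° → -61.06°, shortest Δλ = 114.49° (east) — does not cross 180°.
Leg 2: -61.06° → +163.10°, shortest Δλ = -135.84° (west) — crosses 180°.
Total crossings: 1.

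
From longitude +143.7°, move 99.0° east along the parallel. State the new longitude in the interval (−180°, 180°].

-117.3°

Start at +143.7°; shift +99.0° → +242.7°.
+242.7° lies outside (−180°, 180°]; subtract 360° → -117.3°.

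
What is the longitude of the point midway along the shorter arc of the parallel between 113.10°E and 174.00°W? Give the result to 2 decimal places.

Signed shortest Δλ from +113.10° to -174.00° is +72.90°.
Midpoint longitude = +113.10° + (+72.90°)/2 = +113.10° + 36.45° = +149.55°.
(The naïve average (+113.10 + -174.00)/2 = -30.45° is on the wrong side of the globe.)

149.55°E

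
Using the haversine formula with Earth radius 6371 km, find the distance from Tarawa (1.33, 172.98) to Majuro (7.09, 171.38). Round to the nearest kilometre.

665 km

Δλ = 171.38 − 172.98 = -1.60°.
Δφ = 7.09 − 1.33 = 5.76°.
a = sin²(Δφ/2) + cos φ₁ · cos φ₂ · sin²(Δλ/2) = 0.002718.
c = 2·atan2(√a, √(1−a)) = 0.10431 rad → d = 6371·c ≈ 664.59 km.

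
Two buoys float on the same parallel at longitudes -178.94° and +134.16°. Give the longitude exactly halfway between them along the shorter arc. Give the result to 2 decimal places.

Signed shortest Δλ from -178.94° to +134.16° is -46.90°.
Midpoint longitude = -178.94° + (-46.90°)/2 = -178.94° − 23.45° = -202.39°.
Normalise into (−180°, 180°]: +157.61°.
(The naïve average (-178.94 + +134.16)/2 = -22.39° is on the wrong side of the globe.)

+157.61°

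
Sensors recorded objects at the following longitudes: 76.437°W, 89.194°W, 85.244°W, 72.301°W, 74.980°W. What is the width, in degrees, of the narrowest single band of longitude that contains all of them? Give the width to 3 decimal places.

Sort the longitudes: -89.194°, -85.244°, -76.437°, -74.980°, -72.301°.
Eastward gaps between consecutive values (wrapping around): 3.950°, 8.807°, 1.457°, 2.679°, 343.107°.
Largest gap = 343.107° ⇒ minimal covering band is its complement: 360° − 343.107° = 16.893°.
Band runs from -89.194° eastward to -72.301°.

16.893°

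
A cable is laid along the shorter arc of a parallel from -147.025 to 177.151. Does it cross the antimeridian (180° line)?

Naïve |177.151 − -147.025| = 324.176° > 180°, so the shorter arc goes the other way round — across 180°.
Signed shortest Δλ = ((177.151 − -147.025 + 180) mod 360) − 180 = -35.824°.
Going west by 35.824° from -147.025° passes through 180° before reaching +177.151°.

Yes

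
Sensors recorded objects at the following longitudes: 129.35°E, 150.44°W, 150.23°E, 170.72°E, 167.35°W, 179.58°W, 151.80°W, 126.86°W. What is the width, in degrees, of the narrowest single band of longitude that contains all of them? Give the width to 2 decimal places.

Sort the longitudes: -179.58°, -167.35°, -151.80°, -150.44°, -126.86°, +129.35°, +150.23°, +170.72°.
Eastward gaps between consecutive values (wrapping around): 12.23°, 15.55°, 1.36°, 23.58°, 256.21°, 20.88°, 20.49°, 9.70°.
Largest gap = 256.21° ⇒ minimal covering band is its complement: 360° − 256.21° = 103.79°.
Band runs from +129.35° eastward to -126.86°, crossing the antimeridian.

103.79°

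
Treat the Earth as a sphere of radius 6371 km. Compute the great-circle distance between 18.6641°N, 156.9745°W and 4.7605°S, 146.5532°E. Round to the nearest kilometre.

6709 km

Δλ = 146.5532 − -156.9745 = 303.5277°; wrapped into (−180°, 180°]: -56.4723°.
Δφ = -4.7605 − 18.6641 = -23.4246°.
a = sin²(Δφ/2) + cos φ₁ · cos φ₂ · sin²(Δλ/2) = 0.252535.
c = 2·atan2(√a, √(1−a)) = 1.05304 rad → d = 6371·c ≈ 6708.94 km.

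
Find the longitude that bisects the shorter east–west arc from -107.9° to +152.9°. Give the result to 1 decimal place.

Signed shortest Δλ from -107.9° to +152.9° is -99.2°.
Midpoint longitude = -107.9° + (-99.2°)/2 = -107.9° − 49.6° = -157.5°.
(The naïve average (-107.9 + +152.9)/2 = 22.5° is on the wrong side of the globe.)

-157.5°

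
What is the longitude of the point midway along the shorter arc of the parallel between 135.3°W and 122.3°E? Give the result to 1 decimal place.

173.5°E

Signed shortest Δλ from -135.3° to +122.3° is -102.4°.
Midpoint longitude = -135.3° + (-102.4°)/2 = -135.3° − 51.2° = -186.5°.
Normalise into (−180°, 180°]: +173.5°.
(The naïve average (-135.3 + +122.3)/2 = -6.5° is on the wrong side of the globe.)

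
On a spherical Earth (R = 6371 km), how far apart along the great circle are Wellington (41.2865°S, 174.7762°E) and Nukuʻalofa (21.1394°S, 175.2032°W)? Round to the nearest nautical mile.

Δλ = -175.2032 − 174.7762 = -349.9794°; wrapped into (−180°, 180°]: 10.0206°.
Δφ = -21.1394 − -41.2865 = 20.1471°.
a = sin²(Δφ/2) + cos φ₁ · cos φ₂ · sin²(Δλ/2) = 0.035940.
c = 2·atan2(√a, √(1−a)) = 0.38147 rad → d = 6371·c ≈ 2430.32 km ≈ 1312.27 nmi.

1312 nmi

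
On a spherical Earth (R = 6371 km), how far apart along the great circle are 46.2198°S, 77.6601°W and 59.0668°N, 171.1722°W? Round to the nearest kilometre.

14441 km

Δλ = -171.1722 − -77.6601 = -93.5121°.
Δφ = 59.0668 − -46.2198 = 105.2866°.
a = sin²(Δφ/2) + cos φ₁ · cos φ₂ · sin²(Δλ/2) = 0.820547.
c = 2·atan2(√a, √(1−a)) = 2.26672 rad → d = 6371·c ≈ 14441.28 km.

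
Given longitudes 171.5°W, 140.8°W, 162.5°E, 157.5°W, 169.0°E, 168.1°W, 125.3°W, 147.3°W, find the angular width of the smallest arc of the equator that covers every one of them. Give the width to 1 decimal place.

Sort the longitudes: -171.5°, -168.1°, -157.5°, -147.3°, -140.8°, -125.3°, +162.5°, +169.0°.
Eastward gaps between consecutive values (wrapping around): 3.4°, 10.6°, 10.2°, 6.5°, 15.5°, 287.8°, 6.5°, 19.5°.
Largest gap = 287.8° ⇒ minimal covering band is its complement: 360° − 287.8° = 72.2°.
Band runs from +162.5° eastward to -125.3°, crossing the antimeridian.

72.2°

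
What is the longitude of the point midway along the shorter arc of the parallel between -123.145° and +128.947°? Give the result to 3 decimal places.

-177.099°

Signed shortest Δλ from -123.145° to +128.947° is -107.908°.
Midpoint longitude = -123.145° + (-107.908°)/2 = -123.145° − 53.954° = -177.099°.
(The naïve average (-123.145 + +128.947)/2 = 2.901° is on the wrong side of the globe.)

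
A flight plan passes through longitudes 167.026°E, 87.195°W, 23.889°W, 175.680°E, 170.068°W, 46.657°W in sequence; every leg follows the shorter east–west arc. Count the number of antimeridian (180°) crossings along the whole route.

3

Leg 1: +167.026° → -87.195°, shortest Δλ = 105.779° (east) — crosses 180°.
Leg 2: -87.195° → -23.889°, shortest Δλ = 63.306° (east) — does not cross 180°.
Leg 3: -23.889° → +175.680°, shortest Δλ = -160.431° (west) — crosses 180°.
Leg 4: +175.680° → -170.068°, shortest Δλ = 14.252° (east) — crosses 180°.
Leg 5: -170.068° → -46.657°, shortest Δλ = 123.411° (east) — does not cross 180°.
Total crossings: 3.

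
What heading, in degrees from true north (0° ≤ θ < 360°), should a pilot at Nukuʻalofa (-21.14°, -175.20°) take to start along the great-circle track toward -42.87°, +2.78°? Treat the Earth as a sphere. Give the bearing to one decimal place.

Δλ = 2.78 − -175.20 = 177.98°.
θ = atan2( sin Δλ · cos φ₂ , cos φ₁ · sin φ₂ − sin φ₁ · cos φ₂ · cos Δλ )
  = atan2(0.02583, -0.89871) = 178.353° → normalised to [0°, 360°): 178.353°.

178.4°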